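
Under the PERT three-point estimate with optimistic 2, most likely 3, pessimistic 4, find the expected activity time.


te = (o + 4m + p) / 6
= (2 + 4×3 + 4) / 6
= (2 + 12 + 4) / 6
= 18 / 6
= 3.00


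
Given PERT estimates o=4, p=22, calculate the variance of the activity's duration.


σ² = ((p - o) / 6)² = (p - o)² / 36
= (22 - 4)² / 36
= 18² / 36
= 324 / 36
= 9.0000


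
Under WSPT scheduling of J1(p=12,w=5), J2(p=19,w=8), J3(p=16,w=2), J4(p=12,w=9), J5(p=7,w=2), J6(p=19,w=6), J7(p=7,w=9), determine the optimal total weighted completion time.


WSPT order (by p/w): J7 → J4 → J2 → J1 → J6 → J5 → J3
  J7: C=7, w·C=9×7=63
  J4: C=19, w·C=9×19=171
  J2: C=38, w·C=8×38=304
  J1: C=50, w·C=5×50=250
  J6: C=69, w·C=6×69=414
  J5: C=76, w·C=2×76=152
  J3: C=92, w·C=2×92=184
Σ w·C = 1538
= 1538


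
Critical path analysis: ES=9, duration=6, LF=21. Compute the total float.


EF = ES + duration = 9 + 6 = 15
LS = LF - duration = 21 - 6 = 15
Total Float = LF - EF = 21 - 15
(or LS - ES = 15 - 9)
= 6


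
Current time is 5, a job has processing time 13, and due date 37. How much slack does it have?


Slack = due - current_time - processing
= 37 - 5 - 13
= 19


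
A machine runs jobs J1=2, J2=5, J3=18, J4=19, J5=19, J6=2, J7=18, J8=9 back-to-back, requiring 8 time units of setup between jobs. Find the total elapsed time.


Makespan = Σ processing + (n-1) × setup
= (2 + 5 + 18 + 19 + 19 + 2 + 18 + 9) + (8-1)×8
= 92 + 56
= 148 time units


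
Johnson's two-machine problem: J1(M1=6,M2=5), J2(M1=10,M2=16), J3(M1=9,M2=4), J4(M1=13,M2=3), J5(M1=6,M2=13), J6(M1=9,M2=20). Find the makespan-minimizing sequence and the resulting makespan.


Johnson's rule:
Group 1 (M1≤M2, sort by M1): ['J5', 'J6', 'J2']
Group 2 (M1>M2, sort desc M2): ['J1', 'J3', 'J4']
Sequence: J5 → J6 → J2 → J1 → J3 → J4
Makespan calculation:
  J5: M1 done=6, M2 done=19
  J6: M1 done=15, M2 done=39
  J2: M1 done=25, M2 done=55
  J1: M1 done=31, M2 done=60
  J3: M1 done=40, M2 done=64
  J4: M1 done=53, M2 done=67
= Sequence: J5 → J6 → J2 → J1 → J3 → J4, Makespan: 67


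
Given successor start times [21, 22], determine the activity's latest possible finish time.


LF = min of all successor start times
Successors start at: [21, 22]
LF = min(21, 22)
= 21


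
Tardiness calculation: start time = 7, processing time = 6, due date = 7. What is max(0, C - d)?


Completion = start + processing = 7 + 6 = 13
Tardiness = max(0, C - d) = max(0, 13 - 7)
= max(0, 6)
= 6


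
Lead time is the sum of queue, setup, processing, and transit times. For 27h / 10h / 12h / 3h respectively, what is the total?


Lead time = queue + setup + processing + transit
= 27 + 10 + 12 + 3
= 52 hours


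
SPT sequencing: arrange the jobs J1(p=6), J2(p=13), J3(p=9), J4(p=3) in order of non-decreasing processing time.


SPT: sort by shortest processing time
  J4: p=3
  J1: p=6
  J3: p=9
  J2: p=13
Order: J4 → J1 → J3 → J2


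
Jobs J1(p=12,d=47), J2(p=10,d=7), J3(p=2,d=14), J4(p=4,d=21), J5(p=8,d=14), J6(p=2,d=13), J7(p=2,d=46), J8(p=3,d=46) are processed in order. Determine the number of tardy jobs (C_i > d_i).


Completion vs due date:
  J1: C=12, d=47 → on time
  J2: C=22, d=7 → TARDY
  J3: C=24, d=14 → TARDY
  J4: C=28, d=21 → TARDY
  J5: C=36, d=14 → TARDY
  J6: C=38, d=13 → TARDY
  J7: C=40, d=46 → on time
  J8: C=43, d=46 → on time
Tardy jobs: J2, J3, J4, J5, J6
Count = 5


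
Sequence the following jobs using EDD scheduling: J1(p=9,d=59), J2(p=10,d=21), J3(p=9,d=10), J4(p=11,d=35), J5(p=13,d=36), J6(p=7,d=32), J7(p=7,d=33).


EDD: sort by earliest due date
  J3: d=10, p=9
  J2: d=21, p=10
  J6: d=32, p=7
  J7: d=33, p=7
  J4: d=35, p=11
  J5: d=36, p=13
  J1: d=59, p=9
Order: J3 → J2 → J6 → J7 → J4 → J5 → J1


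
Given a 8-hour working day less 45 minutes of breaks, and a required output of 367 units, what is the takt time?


Available = 8×60 - 45 = 435 min
Takt time = 435 / 367
= 1.19 min/unit


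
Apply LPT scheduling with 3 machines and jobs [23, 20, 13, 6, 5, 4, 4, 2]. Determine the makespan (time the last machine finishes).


Jobs (LPT sorted): [23, 20, 13, 6, 5, 4, 4, 2]
Machines: 3
  J=23 → Machine 1 (load: 0+23=23)
  J=20 → Machine 2 (load: 0+20=20)
  J=13 → Machine 3 (load: 0+13=13)
  J=6 → Machine 3 (load: 13+6=19)
  J=5 → Machine 3 (load: 19+5=24)
  J=4 → Machine 2 (load: 20+4=24)
  J=4 → Machine 1 (load: 23+4=27)
  J=2 → Machine 2 (load: 24+2=26)
Machine loads: [27, 26, 24]
Makespan = max = 27 time units


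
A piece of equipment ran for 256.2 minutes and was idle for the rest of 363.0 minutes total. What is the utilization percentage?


Utilization = busy / total × 100
= 256.2 / 363.0 × 100
= 70.6%


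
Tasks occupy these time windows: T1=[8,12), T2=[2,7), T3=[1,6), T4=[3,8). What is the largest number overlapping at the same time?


Check each time point for overlaps:
  t=3: 3 tasks active (T2, T3, T4)
Max concurrent = 3


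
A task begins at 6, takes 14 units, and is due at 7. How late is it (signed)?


Completion = 6 + 14 = 20
Lateness = C - d = 20 - 7
= 13


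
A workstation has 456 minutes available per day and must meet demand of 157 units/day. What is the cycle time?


Cycle time = available time / demand
= 456 / 157
= 2.90 min/unit


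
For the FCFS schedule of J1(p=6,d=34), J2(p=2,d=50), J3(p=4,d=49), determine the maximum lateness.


Lateness per job (L = C - d):
  J1: C=6, d=34, L=-28
  J2: C=8, d=50, L=-42
  J3: C=12, d=49, L=-37
Lmax = max(-28, -42, -37)
= -28


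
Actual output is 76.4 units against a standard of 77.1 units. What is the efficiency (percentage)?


Efficiency = (actual / standard) × 100
= (76.4 / 77.1) × 100
= 99.1%


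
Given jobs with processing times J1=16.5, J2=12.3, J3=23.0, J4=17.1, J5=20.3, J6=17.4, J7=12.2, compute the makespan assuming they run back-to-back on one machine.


Sequential makespan: sum all processing times
= 16.5 + 12.3 + 23.0 + 17.1 + 20.3 + 17.4 + 12.2
= 118.8 time units


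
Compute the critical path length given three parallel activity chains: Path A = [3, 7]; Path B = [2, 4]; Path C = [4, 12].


Path A: 3 + 7 = 10
Path B: 2 + 4 = 6
Path C: 4 + 12 = 16
Critical path = longest = max(10, 6, 16)
= 16 (Path C)


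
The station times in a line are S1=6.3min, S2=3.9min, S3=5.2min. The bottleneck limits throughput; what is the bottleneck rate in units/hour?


Bottleneck = longest station time
Station times: [6.3, 3.9, 5.2]
Max = 6.3 min
Rate = 60 / 6.3
= 9.52 units/hour (bottleneck: 6.3min)


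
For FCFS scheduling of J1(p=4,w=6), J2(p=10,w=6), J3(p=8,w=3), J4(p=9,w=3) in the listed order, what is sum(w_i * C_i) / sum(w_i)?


Completion times:
  J1: C=4, w×C=6×4=24
  J2: C=14, w×C=6×14=84
  J3: C=22, w×C=3×22=66
  J4: C=31, w×C=3×31=93
Sum w×C = 267
Sum w = 18
Weighted avg = 267/18
= 14.83


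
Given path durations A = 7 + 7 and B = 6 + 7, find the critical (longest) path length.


Path A: 7 + 7 = 14
Path B: 6 + 7 = 13
Critical path = longest = max(14, 13)
= 14 (Path A)


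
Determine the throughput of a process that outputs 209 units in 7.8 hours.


Throughput = units / time
= 209 / 7.8
= 26.8 units/hour


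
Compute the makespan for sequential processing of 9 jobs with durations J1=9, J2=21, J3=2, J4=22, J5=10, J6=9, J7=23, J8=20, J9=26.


Sequential makespan: sum all processing times
= 9 + 21 + 2 + 22 + 10 + 9 + 23 + 20 + 26
= 142 time units


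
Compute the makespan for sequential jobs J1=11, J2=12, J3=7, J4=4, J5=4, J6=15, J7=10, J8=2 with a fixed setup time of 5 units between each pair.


Makespan = Σ processing + (n-1) × setup
= (11 + 12 + 7 + 4 + 4 + 15 + 10 + 2) + (8-1)×5
= 65 + 35
= 100 time units


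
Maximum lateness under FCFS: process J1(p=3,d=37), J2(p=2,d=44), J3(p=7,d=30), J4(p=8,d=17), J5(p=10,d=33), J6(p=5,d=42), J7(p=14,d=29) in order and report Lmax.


Lateness per job (L = C - d):
  J1: C=3, d=37, L=-34
  J2: C=5, d=44, L=-39
  J3: C=12, d=30, L=-18
  J4: C=20, d=17, L=3
  J5: C=30, d=33, L=-3
  J6: C=35, d=42, L=-7
  J7: C=49, d=29, L=20
Lmax = max(-34, -39, -18, 3, -3, -7, 20)
= 20


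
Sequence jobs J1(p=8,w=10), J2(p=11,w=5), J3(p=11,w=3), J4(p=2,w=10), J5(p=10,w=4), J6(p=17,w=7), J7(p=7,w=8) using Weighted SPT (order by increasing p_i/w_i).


WSPT (Smith's rule): sort by p/w ascending
  J4: p/w = 2/10 = 0.200
  J1: p/w = 8/10 = 0.800
  J7: p/w = 7/8 = 0.875
  J2: p/w = 11/5 = 2.200
  J6: p/w = 17/7 = 2.429
  J5: p/w = 10/4 = 2.500
  J3: p/w = 11/3 = 3.667
Order: J4 → J1 → J7 → J2 → J6 → J5 → J3


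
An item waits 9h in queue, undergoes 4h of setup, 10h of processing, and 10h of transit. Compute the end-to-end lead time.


Lead time = queue + setup + processing + transit
= 9 + 4 + 10 + 10
= 33 hours


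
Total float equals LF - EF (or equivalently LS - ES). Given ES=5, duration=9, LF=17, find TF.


EF = ES + duration = 5 + 9 = 14
LS = LF - duration = 17 - 9 = 8
Total Float = LF - EF = 17 - 14
(or LS - ES = 8 - 5)
= 3


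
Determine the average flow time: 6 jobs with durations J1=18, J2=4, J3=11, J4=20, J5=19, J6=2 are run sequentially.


Completion times:
  J1: completes at 18
  J2: completes at 22
  J3: completes at 33
  J4: completes at 53
  J5: completes at 72
  J6: completes at 74
Sum = 272
Average = 272/6
= 45.33


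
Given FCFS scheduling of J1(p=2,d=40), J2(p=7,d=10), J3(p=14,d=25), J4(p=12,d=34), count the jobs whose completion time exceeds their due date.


Completion vs due date:
  J1: C=2, d=40 → on time
  J2: C=9, d=10 → on time
  J3: C=23, d=25 → on time
  J4: C=35, d=34 → TARDY
Tardy jobs: J4
Count = 1


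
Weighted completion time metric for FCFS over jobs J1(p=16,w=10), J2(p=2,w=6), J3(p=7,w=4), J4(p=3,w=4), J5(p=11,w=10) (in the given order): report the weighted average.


Completion times:
  J1: C=16, w×C=10×16=160
  J2: C=18, w×C=6×18=108
  J3: C=25, w×C=4×25=100
  J4: C=28, w×C=4×28=112
  J5: C=39, w×C=10×39=390
Sum w×C = 870
Sum w = 34
Weighted avg = 870/34
= 25.59


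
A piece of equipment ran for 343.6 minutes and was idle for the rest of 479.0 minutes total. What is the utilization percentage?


Utilization = busy / total × 100
= 343.6 / 479.0 × 100
= 71.7%


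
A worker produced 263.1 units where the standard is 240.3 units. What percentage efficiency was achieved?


Efficiency = (actual / standard) × 100
= (263.1 / 240.3) × 100
= 109.5%


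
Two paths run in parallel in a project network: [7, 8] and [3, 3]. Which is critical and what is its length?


Path A: 7 + 8 = 15
Path B: 3 + 3 = 6
Critical path = longest = max(15, 6)
= 15 (Path A)


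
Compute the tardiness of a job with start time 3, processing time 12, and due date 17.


Completion = start + processing = 3 + 12 = 15
Tardiness = max(0, C - d) = max(0, 15 - 17)
= max(0, -2)
= 0


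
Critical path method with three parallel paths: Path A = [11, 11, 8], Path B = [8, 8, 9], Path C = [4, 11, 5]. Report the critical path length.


Path A: 11 + 11 + 8 = 30
Path B: 8 + 8 + 9 = 25
Path C: 4 + 11 + 5 = 20
Critical path = longest = max(30, 25, 20)
= 30 (Path A)


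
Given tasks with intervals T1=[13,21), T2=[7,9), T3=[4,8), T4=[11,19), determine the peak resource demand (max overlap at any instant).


Check each time point for overlaps:
  t=7: 2 tasks active (T2, T3)
Max concurrent = 2


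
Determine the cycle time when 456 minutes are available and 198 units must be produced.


Cycle time = available time / demand
= 456 / 198
= 2.30 min/unit


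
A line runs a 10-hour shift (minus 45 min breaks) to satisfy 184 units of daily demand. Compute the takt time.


Available = 10×60 - 45 = 555 min
Takt time = 555 / 184
= 3.02 min/unit


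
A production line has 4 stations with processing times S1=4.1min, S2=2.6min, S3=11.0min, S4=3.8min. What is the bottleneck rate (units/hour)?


Bottleneck = longest station time
Station times: [4.1, 2.6, 11.0, 3.8]
Max = 11.0 min
Rate = 60 / 11.0
= 5.45 units/hour (bottleneck: 11.0min)


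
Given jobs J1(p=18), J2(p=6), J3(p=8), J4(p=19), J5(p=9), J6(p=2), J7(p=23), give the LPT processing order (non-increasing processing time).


LPT: sort by longest processing time first
  J7: p=23
  J4: p=19
  J1: p=18
  J5: p=9
  J3: p=8
  J2: p=6
  J6: p=2
Order: J7 → J4 → J1 → J5 → J3 → J2 → J6


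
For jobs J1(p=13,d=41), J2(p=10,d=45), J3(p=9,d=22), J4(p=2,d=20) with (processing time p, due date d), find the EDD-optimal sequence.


EDD: sort by earliest due date
  J4: d=20, p=2
  J3: d=22, p=9
  J1: d=41, p=13
  J2: d=45, p=10
Order: J4 → J3 → J1 → J2


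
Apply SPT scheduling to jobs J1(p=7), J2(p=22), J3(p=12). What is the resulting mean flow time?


SPT order: J1 → J3 → J2
Completion times:
  J1: C=7
  J3: C=19
  J2: C=41
Sum = 67, n = 3
Mean flow = 67/3
= 22.33


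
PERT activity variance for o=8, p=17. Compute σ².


σ² = ((p - o) / 6)² = (p - o)² / 36
= (17 - 8)² / 36
= 9² / 36
= 81 / 36
= 2.2500


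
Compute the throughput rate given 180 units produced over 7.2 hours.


Throughput = units / time
= 180 / 7.2
= 25.0 units/hour


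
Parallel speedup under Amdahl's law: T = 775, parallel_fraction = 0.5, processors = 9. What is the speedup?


Amdahl's law: T_p = T × ((1-p) + p/N)
= 775 × ((1-0.5) + 0.5/9)
= 775 × (0.50 + 0.0556)
= 775 × 0.5556
= 430.56
Speedup = 775/430.56
= 1.80×


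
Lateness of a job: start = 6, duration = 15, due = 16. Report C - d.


Completion = 6 + 15 = 21
Lateness = C - d = 21 - 16
= 5


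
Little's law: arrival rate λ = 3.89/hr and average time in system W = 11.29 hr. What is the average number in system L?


Little's law: L = λ × W
= 3.89 × 11.29
= 43.92


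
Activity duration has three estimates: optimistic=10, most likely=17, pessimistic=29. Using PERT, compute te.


te = (o + 4m + p) / 6
= (10 + 4×17 + 29) / 6
= (10 + 68 + 29) / 6
= 107 / 6
= 17.83


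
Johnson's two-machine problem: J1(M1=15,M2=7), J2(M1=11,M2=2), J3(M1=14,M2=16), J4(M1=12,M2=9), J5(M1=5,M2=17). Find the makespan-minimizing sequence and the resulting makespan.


Johnson's rule:
Group 1 (M1≤M2, sort by M1): ['J5', 'J3']
Group 2 (M1>M2, sort desc M2): ['J4', 'J1', 'J2']
Sequence: J5 → J3 → J4 → J1 → J2
Makespan calculation:
  J5: M1 done=5, M2 done=22
  J3: M1 done=19, M2 done=38
  J4: M1 done=31, M2 done=47
  J1: M1 done=46, M2 done=54
  J2: M1 done=57, M2 done=59
= Sequence: J5 → J3 → J4 → J1 → J2, Makespan: 59


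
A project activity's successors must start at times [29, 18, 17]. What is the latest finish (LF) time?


LF = min of all successor start times
Successors start at: [29, 18, 17]
LF = min(29, 18, 17)
= 17


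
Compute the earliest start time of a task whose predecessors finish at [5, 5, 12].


ES = max of all predecessor completion times
Predecessors: [5, 5, 12]
ES = max(5, 5, 12)
= 12


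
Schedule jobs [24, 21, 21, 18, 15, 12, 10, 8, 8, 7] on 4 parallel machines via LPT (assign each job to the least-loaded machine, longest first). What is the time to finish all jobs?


Jobs (LPT sorted): [24, 21, 21, 18, 15, 12, 10, 8, 8, 7]
Machines: 4
  J=24 → Machine 1 (load: 0+24=24)
  J=21 → Machine 2 (load: 0+21=21)
  J=21 → Machine 3 (load: 0+21=21)
  J=18 → Machine 4 (load: 0+18=18)
  J=15 → Machine 4 (load: 18+15=33)
  J=12 → Machine 2 (load: 21+12=33)
  J=10 → Machine 3 (load: 21+10=31)
  J=8 → Machine 1 (load: 24+8=32)
  J=8 → Machine 3 (load: 31+8=39)
  J=7 → Machine 1 (load: 32+7=39)
Machine loads: [39, 33, 39, 33]
Makespan = max = 39 time units


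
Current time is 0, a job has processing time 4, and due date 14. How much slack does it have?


Slack = due - current_time - processing
= 14 - 0 - 4
= 10


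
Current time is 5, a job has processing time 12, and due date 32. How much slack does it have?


Slack = due - current_time - processing
= 32 - 5 - 12
= 15


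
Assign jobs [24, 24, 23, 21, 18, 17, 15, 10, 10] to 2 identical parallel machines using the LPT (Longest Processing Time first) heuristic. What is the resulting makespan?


Jobs (LPT sorted): [24, 24, 23, 21, 18, 17, 15, 10, 10]
Machines: 2
  J=24 → Machine 1 (load: 0+24=24)
  J=24 → Machine 2 (load: 0+24=24)
  J=23 → Machine 1 (load: 24+23=47)
  J=21 → Machine 2 (load: 24+21=45)
  J=18 → Machine 2 (load: 45+18=63)
  J=17 → Machine 1 (load: 47+17=64)
  J=15 → Machine 2 (load: 63+15=78)
  J=10 → Machine 1 (load: 64+10=74)
  J=10 → Machine 1 (load: 74+10=84)
Machine loads: [84, 78]
Makespan = max = 84 time units


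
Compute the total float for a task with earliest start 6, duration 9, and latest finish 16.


EF = ES + duration = 6 + 9 = 15
LS = LF - duration = 16 - 9 = 7
Total Float = LF - EF = 16 - 15
(or LS - ES = 7 - 6)
= 1


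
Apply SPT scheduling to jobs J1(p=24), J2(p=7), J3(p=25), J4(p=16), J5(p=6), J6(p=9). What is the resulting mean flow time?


SPT order: J5 → J2 → J6 → J4 → J1 → J3
Completion times:
  J5: C=6
  J2: C=13
  J6: C=22
  J4: C=38
  J1: C=62
  J3: C=87
Sum = 228, n = 6
Mean flow = 228/6
= 38.00


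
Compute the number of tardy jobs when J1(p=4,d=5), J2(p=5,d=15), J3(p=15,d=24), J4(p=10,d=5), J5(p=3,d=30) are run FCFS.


Completion vs due date:
  J1: C=4, d=5 → on time
  J2: C=9, d=15 → on time
  J3: C=24, d=24 → on time
  J4: C=34, d=5 → TARDY
  J5: C=37, d=30 → TARDY
Tardy jobs: J4, J5
Count = 2


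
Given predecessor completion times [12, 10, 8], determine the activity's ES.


ES = max of all predecessor completion times
Predecessors: [12, 10, 8]
ES = max(12, 10, 8)
= 12


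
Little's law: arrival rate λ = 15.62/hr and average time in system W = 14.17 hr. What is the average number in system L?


Little's law: L = λ × W
= 15.62 × 14.17
= 221.34


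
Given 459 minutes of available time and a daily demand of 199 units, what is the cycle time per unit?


Cycle time = available time / demand
= 459 / 199
= 2.31 min/unit


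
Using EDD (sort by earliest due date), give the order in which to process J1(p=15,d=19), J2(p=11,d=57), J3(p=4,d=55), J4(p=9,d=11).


EDD: sort by earliest due date
  J4: d=11, p=9
  J1: d=19, p=15
  J3: d=55, p=4
  J2: d=57, p=11
Order: J4 → J1 → J3 → J2


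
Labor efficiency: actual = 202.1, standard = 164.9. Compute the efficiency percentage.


Efficiency = (actual / standard) × 100
= (202.1 / 164.9) × 100
= 122.6%


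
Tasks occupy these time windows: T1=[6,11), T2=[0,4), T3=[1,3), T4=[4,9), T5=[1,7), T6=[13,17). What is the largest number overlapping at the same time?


Check each time point for overlaps:
  t=1: 3 tasks active (T2, T3, T5)
Max concurrent = 3


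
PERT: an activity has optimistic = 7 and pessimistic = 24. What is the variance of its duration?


σ² = ((p - o) / 6)² = (p - o)² / 36
= (24 - 7)² / 36
= 17² / 36
= 289 / 36
= 8.0278


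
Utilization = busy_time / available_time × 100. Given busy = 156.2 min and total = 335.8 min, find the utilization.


Utilization = busy / total × 100
= 156.2 / 335.8 × 100
= 46.5%


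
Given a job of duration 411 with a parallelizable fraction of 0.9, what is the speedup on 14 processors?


Amdahl's law: T_p = T × ((1-p) + p/N)
= 411 × ((1-0.9) + 0.9/14)
= 411 × (0.10 + 0.0643)
= 411 × 0.1643
= 67.52
Speedup = 411/67.52
= 6.09×


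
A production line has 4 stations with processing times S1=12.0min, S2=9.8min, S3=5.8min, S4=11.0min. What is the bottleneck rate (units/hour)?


Bottleneck = longest station time
Station times: [12.0, 9.8, 5.8, 11.0]
Max = 12.0 min
Rate = 60 / 12.0
= 5.00 units/hour (bottleneck: 12.0min)


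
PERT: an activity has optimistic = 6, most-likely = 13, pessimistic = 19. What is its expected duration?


te = (o + 4m + p) / 6
= (6 + 4×13 + 19) / 6
= (6 + 52 + 19) / 6
= 77 / 6
= 12.83


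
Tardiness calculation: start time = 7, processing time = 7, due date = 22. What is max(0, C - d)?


Completion = start + processing = 7 + 7 = 14
Tardiness = max(0, C - d) = max(0, 14 - 22)
= max(0, -8)
= 0


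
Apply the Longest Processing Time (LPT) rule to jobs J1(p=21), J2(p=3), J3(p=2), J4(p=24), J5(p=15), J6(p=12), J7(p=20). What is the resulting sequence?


LPT: sort by longest processing time first
  J4: p=24
  J1: p=21
  J7: p=20
  J5: p=15
  J6: p=12
  J2: p=3
  J3: p=2
Order: J4 → J1 → J7 → J5 → J6 → J2 → J3


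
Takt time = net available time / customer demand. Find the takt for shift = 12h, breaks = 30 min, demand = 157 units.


Available = 12×60 - 30 = 690 min
Takt time = 690 / 157
= 4.39 min/unit


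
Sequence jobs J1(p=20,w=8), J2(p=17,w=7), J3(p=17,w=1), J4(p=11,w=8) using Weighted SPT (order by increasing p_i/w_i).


WSPT (Smith's rule): sort by p/w ascending
  J4: p/w = 11/8 = 1.375
  J2: p/w = 17/7 = 2.429
  J1: p/w = 20/8 = 2.500
  J3: p/w = 17/1 = 17.000
Order: J4 → J2 → J1 → J3


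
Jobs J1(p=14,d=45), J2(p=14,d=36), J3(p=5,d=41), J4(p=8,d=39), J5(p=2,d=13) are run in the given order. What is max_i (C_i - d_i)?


Lateness per job (L = C - d):
  J1: C=14, d=45, L=-31
  J2: C=28, d=36, L=-8
  J3: C=33, d=41, L=-8
  J4: C=41, d=39, L=2
  J5: C=43, d=13, L=30
Lmax = max(-31, -8, -8, 2, 30)
= 30


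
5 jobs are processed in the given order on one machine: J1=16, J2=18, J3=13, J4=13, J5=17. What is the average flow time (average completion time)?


Completion times:
  J1: completes at 16
  J2: completes at 34
  J3: completes at 47
  J4: completes at 60
  J5: completes at 77
Sum = 234
Average = 234/5
= 46.80


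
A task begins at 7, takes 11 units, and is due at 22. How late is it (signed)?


Completion = 7 + 11 = 18
Lateness = C - d = 18 - 22
= -4


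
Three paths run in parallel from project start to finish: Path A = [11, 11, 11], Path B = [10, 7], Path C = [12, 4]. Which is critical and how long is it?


Path A: 11 + 11 + 11 = 33
Path B: 10 + 7 = 17
Path C: 12 + 4 = 16
Critical path = longest = max(33, 17, 16)
= 33 (Path A)


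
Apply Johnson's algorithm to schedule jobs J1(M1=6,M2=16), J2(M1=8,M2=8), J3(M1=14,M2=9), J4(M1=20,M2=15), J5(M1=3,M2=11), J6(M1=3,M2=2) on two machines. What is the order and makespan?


Johnson's rule:
Group 1 (M1≤M2, sort by M1): ['J5', 'J1', 'J2']
Group 2 (M1>M2, sort desc M2): ['J4', 'J3', 'J6']
Sequence: J5 → J1 → J2 → J4 → J3 → J6
Makespan calculation:
  J5: M1 done=3, M2 done=14
  J1: M1 done=9, M2 done=30
  J2: M1 done=17, M2 done=38
  J4: M1 done=37, M2 done=53
  J3: M1 done=51, M2 done=62
  J6: M1 done=54, M2 done=64
= Sequence: J5 → J1 → J2 → J4 → J3 → J6, Makespan: 64


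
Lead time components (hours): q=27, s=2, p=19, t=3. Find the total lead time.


Lead time = queue + setup + processing + transit
= 27 + 2 + 19 + 3
= 51 hours


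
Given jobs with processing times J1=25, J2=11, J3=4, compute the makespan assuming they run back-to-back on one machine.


Sequential makespan: sum all processing times
= 25 + 11 + 4
= 40 time units


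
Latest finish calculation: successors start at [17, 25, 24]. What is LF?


LF = min of all successor start times
Successors start at: [17, 25, 24]
LF = min(17, 25, 24)
= 17


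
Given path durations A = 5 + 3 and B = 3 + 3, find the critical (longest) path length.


Path A: 5 + 3 = 8
Path B: 3 + 3 = 6
Critical path = longest = max(8, 6)
= 8 (Path A)


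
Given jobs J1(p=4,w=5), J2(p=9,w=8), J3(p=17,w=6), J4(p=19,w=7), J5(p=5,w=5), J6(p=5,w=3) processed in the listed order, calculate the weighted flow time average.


Completion times:
  J1: C=4, w×C=5×4=20
  J2: C=13, w×C=8×13=104
  J3: C=30, w×C=6×30=180
  J4: C=49, w×C=7×49=343
  J5: C=54, w×C=5×54=270
  J6: C=59, w×C=3×59=177
Sum w×C = 1094
Sum w = 34
Weighted avg = 1094/34
= 32.18


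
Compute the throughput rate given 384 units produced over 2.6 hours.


Throughput = units / time
= 384 / 2.6
= 147.7 units/hour


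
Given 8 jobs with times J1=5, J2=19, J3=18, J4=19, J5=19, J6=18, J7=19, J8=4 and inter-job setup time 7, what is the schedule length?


Makespan = Σ processing + (n-1) × setup
= (5 + 19 + 18 + 19 + 19 + 18 + 19 + 4) + (8-1)×7
= 121 + 49
= 170 time units


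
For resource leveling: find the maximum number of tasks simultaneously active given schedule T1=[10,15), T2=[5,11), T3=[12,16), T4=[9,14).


Check each time point for overlaps:
  t=10: 3 tasks active (T1, T2, T4)
Max concurrent = 3


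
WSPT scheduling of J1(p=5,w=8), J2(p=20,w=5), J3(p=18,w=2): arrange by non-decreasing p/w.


WSPT (Smith's rule): sort by p/w ascending
  J1: p/w = 5/8 = 0.625
  J2: p/w = 20/5 = 4.000
  J3: p/w = 18/2 = 9.000
Order: J1 → J2 → J3


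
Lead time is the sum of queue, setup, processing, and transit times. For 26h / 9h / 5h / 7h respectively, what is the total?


Lead time = queue + setup + processing + transit
= 26 + 9 + 5 + 7
= 47 hours


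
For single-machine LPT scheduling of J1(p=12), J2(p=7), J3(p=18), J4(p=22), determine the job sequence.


LPT: sort by longest processing time first
  J4: p=22
  J3: p=18
  J1: p=12
  J2: p=7
Order: J4 → J3 → J1 → J2


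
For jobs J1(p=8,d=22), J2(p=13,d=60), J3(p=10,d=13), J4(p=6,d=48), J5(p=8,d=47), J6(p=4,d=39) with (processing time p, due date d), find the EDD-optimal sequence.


EDD: sort by earliest due date
  J3: d=13, p=10
  J1: d=22, p=8
  J6: d=39, p=4
  J5: d=47, p=8
  J4: d=48, p=6
  J2: d=60, p=13
Order: J3 → J1 → J6 → J5 → J4 → J2


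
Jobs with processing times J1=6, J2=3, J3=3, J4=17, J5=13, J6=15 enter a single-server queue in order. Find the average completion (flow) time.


Completion times:
  J1: completes at 6
  J2: completes at 9
  J3: completes at 12
  J4: completes at 29
  J5: completes at 42
  J6: completes at 57
Sum = 155
Average = 155/6
= 25.83


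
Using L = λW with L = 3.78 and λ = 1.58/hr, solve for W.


Little's law: L = λW → W = L / λ
= 3.78 / 1.58
= 2.39 hours


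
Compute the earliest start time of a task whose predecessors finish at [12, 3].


ES = max of all predecessor completion times
Predecessors: [12, 3]
ES = max(12, 3)
= 12


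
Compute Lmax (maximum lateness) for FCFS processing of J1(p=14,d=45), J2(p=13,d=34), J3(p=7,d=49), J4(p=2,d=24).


Lateness per job (L = C - d):
  J1: C=14, d=45, L=-31
  J2: C=27, d=34, L=-7
  J3: C=34, d=49, L=-15
  J4: C=36, d=24, L=12
Lmax = max(-31, -7, -15, 12)
= 12


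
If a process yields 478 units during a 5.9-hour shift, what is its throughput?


Throughput = units / time
= 478 / 5.9
= 81.0 units/hour


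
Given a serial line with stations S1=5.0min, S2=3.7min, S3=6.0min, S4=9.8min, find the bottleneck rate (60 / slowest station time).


Bottleneck = longest station time
Station times: [5.0, 3.7, 6.0, 9.8]
Max = 9.8 min
Rate = 60 / 9.8
= 6.12 units/hour (bottleneck: 9.8min)


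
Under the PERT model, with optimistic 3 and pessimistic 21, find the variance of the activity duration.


σ² = ((p - o) / 6)² = (p - o)² / 36
= (21 - 3)² / 36
= 18² / 36
= 324 / 36
= 9.0000


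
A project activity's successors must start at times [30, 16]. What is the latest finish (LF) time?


LF = min of all successor start times
Successors start at: [30, 16]
LF = min(30, 16)
= 16


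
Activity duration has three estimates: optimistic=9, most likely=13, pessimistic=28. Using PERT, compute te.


te = (o + 4m + p) / 6
= (9 + 4×13 + 28) / 6
= (9 + 52 + 28) / 6
= 89 / 6
= 14.83


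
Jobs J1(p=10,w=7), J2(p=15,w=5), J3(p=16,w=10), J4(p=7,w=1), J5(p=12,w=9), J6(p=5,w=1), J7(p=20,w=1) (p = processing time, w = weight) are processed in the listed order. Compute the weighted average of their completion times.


Completion times:
  J1: C=10, w×C=7×10=70
  J2: C=25, w×C=5×25=125
  J3: C=41, w×C=10×41=410
  J4: C=48, w×C=1×48=48
  J5: C=60, w×C=9×60=540
  J6: C=65, w×C=1×65=65
  J7: C=85, w×C=1×85=85
Sum w×C = 1343
Sum w = 34
Weighted avg = 1343/34
= 39.50


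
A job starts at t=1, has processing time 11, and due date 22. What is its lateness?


Completion = 1 + 11 = 12
Lateness = C - d = 12 - 22
= -10


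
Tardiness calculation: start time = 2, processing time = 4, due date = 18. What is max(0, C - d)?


Completion = start + processing = 2 + 4 = 6
Tardiness = max(0, C - d) = max(0, 6 - 18)
= max(0, -12)
= 0


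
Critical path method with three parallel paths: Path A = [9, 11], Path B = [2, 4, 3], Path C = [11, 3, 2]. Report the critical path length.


Path A: 9 + 11 = 20
Path B: 2 + 4 + 3 = 9
Path C: 11 + 3 + 2 = 16
Critical path = longest = max(20, 9, 16)
= 20 (Path A)


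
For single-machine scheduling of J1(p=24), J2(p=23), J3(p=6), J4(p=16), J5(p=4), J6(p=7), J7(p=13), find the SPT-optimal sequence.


SPT: sort by shortest processing time
  J5: p=4
  J3: p=6
  J6: p=7
  J7: p=13
  J4: p=16
  J2: p=23
  J1: p=24
Order: J5 → J3 → J6 → J7 → J4 → J2 → J1


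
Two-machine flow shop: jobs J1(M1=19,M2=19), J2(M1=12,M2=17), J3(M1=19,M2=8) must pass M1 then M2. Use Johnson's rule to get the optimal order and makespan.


Johnson's rule:
Group 1 (M1≤M2, sort by M1): ['J2', 'J1']
Group 2 (M1>M2, sort desc M2): ['J3']
Sequence: J2 → J1 → J3
Makespan calculation:
  J2: M1 done=12, M2 done=29
  J1: M1 done=31, M2 done=50
  J3: M1 done=50, M2 done=58
= Sequence: J2 → J1 → J3, Makespan: 58


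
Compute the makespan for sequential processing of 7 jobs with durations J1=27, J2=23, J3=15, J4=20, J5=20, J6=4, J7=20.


Sequential makespan: sum all processing times
= 27 + 23 + 15 + 20 + 20 + 4 + 20
= 129 time units


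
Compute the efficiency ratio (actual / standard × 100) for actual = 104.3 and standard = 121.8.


Efficiency = (actual / standard) × 100
= (104.3 / 121.8) × 100
= 85.6%


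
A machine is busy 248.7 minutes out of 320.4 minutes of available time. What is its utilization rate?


Utilization = busy / total × 100
= 248.7 / 320.4 × 100
= 77.6%


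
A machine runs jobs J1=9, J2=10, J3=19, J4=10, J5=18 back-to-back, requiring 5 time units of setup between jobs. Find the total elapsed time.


Makespan = Σ processing + (n-1) × setup
= (9 + 10 + 19 + 10 + 18) + (5-1)×5
= 66 + 20
= 86 time units


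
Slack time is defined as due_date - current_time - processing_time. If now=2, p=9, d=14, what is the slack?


Slack = due - current_time - processing
= 14 - 2 - 9
= 3


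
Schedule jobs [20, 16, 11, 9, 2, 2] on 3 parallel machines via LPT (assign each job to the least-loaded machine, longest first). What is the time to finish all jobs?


Jobs (LPT sorted): [20, 16, 11, 9, 2, 2]
Machines: 3
  J=20 → Machine 1 (load: 0+20=20)
  J=16 → Machine 2 (load: 0+16=16)
  J=11 → Machine 3 (load: 0+11=11)
  J=9 → Machine 3 (load: 11+9=20)
  J=2 → Machine 2 (load: 16+2=18)
  J=2 → Machine 2 (load: 18+2=20)
Machine loads: [20, 20, 20]
Makespan = max = 20 time units


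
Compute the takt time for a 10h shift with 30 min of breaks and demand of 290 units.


Available = 10×60 - 30 = 570 min
Takt time = 570 / 290
= 1.97 min/unit


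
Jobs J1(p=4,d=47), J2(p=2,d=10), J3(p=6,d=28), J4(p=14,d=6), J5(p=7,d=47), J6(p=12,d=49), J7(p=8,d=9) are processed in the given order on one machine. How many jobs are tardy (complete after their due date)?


Completion vs due date:
  J1: C=4, d=47 → on time
  J2: C=6, d=10 → on time
  J3: C=12, d=28 → on time
  J4: C=26, d=6 → TARDY
  J5: C=33, d=47 → on time
  J6: C=45, d=49 → on time
  J7: C=53, d=9 → TARDY
Tardy jobs: J4, J7
Count = 2


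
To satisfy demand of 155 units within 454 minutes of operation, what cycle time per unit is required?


Cycle time = available time / demand
= 454 / 155
= 2.93 min/unit


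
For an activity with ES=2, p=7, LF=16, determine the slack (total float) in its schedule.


EF = ES + duration = 2 + 7 = 9
LS = LF - duration = 16 - 7 = 9
Total Float = LF - EF = 16 - 9
(or LS - ES = 9 - 2)
= 7


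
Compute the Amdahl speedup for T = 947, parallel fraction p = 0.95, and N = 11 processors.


Amdahl's law: T_p = T × ((1-p) + p/N)
= 947 × ((1-0.95) + 0.95/11)
= 947 × (0.05 + 0.0864)
= 947 × 0.1364
= 129.14
Speedup = 947/129.14
= 7.33×


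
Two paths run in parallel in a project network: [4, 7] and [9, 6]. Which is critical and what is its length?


Path A: 4 + 7 = 11
Path B: 9 + 6 = 15
Critical path = longest = max(11, 15)
= 15 (Path B)


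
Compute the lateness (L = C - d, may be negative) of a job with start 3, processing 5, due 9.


Completion = 3 + 5 = 8
Lateness = C - d = 8 - 9
= -1


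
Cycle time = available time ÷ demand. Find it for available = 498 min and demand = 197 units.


Cycle time = available time / demand
= 498 / 197
= 2.53 min/unit


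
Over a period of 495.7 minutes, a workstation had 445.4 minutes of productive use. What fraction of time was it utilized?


Utilization = busy / total × 100
= 445.4 / 495.7 × 100
= 89.9%


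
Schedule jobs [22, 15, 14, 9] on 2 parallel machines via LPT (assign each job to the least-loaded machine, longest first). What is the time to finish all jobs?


Jobs (LPT sorted): [22, 15, 14, 9]
Machines: 2
  J=22 → Machine 1 (load: 0+22=22)
  J=15 → Machine 2 (load: 0+15=15)
  J=14 → Machine 2 (load: 15+14=29)
  J=9 → Machine 1 (load: 22+9=31)
Machine loads: [31, 29]
Makespan = max = 31 time units


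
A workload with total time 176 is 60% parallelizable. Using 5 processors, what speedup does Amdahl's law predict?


Amdahl's law: T_p = T × ((1-p) + p/N)
= 176 × ((1-0.6) + 0.6/5)
= 176 × (0.40 + 0.1200)
= 176 × 0.5200
= 91.52
Speedup = 176/91.52
= 1.92×


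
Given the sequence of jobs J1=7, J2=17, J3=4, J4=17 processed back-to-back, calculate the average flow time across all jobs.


Completion times:
  J1: completes at 7
  J2: completes at 24
  J3: completes at 28
  J4: completes at 45
Sum = 104
Average = 104/4
= 26.00


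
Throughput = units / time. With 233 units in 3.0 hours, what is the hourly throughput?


Throughput = units / time
= 233 / 3.0
= 77.7 units/hour


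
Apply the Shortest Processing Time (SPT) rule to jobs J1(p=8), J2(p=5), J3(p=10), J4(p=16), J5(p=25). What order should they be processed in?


SPT: sort by shortest processing time
  J2: p=5
  J1: p=8
  J3: p=10
  J4: p=16
  J5: p=25
Order: J2 → J1 → J3 → J4 → J5


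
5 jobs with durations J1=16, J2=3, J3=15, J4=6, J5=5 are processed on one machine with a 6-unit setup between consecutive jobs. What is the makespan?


Makespan = Σ processing + (n-1) × setup
= (16 + 3 + 15 + 6 + 5) + (5-1)×6
= 45 + 24
= 69 time units


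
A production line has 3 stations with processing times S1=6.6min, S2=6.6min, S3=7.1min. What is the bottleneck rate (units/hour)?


Bottleneck = longest station time
Station times: [6.6, 6.6, 7.1]
Max = 7.1 min
Rate = 60 / 7.1
= 8.45 units/hour (bottleneck: 7.1min)


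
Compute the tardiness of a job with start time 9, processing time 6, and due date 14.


Completion = start + processing = 9 + 6 = 15
Tardiness = max(0, C - d) = max(0, 15 - 14)
= max(0, 1)
= 1


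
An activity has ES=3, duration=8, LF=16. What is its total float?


EF = ES + duration = 3 + 8 = 11
LS = LF - duration = 16 - 8 = 8
Total Float = LF - EF = 16 - 11
(or LS - ES = 8 - 3)
= 5


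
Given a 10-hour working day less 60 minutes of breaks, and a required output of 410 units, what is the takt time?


Available = 10×60 - 60 = 540 min
Takt time = 540 / 410
= 1.32 min/unit


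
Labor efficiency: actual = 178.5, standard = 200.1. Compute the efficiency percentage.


Efficiency = (actual / standard) × 100
= (178.5 / 200.1) × 100
= 89.2%


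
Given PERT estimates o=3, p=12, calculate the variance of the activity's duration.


σ² = ((p - o) / 6)² = (p - o)² / 36
= (12 - 3)² / 36
= 9² / 36
= 81 / 36
= 2.2500


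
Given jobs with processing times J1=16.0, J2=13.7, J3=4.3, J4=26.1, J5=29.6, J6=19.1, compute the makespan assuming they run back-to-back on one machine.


Sequential makespan: sum all processing times
= 16.0 + 13.7 + 4.3 + 26.1 + 29.6 + 19.1
= 108.8 time units


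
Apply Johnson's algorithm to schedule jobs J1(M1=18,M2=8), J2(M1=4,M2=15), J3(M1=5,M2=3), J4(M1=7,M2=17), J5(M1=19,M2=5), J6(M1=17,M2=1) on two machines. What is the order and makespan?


Johnson's rule:
Group 1 (M1≤M2, sort by M1): ['J2', 'J4']
Group 2 (M1>M2, sort desc M2): ['J1', 'J5', 'J3', 'J6']
Sequence: J2 → J4 → J1 → J5 → J3 → J6
Makespan calculation:
  J2: M1 done=4, M2 done=19
  J4: M1 done=11, M2 done=36
  J1: M1 done=29, M2 done=44
  J5: M1 done=48, M2 done=53
  J3: M1 done=53, M2 done=56
  J6: M1 done=70, M2 done=71
= Sequence: J2 → J4 → J1 → J5 → J3 → J6, Makespan: 71


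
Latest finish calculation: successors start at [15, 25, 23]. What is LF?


LF = min of all successor start times
Successors start at: [15, 25, 23]
LF = min(15, 25, 23)
= 15


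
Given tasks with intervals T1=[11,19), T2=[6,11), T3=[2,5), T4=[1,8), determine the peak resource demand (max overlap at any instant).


Check each time point for overlaps:
  t=2: 2 tasks active (T3, T4)
Max concurrent = 2


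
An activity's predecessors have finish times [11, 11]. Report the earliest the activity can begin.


ES = max of all predecessor completion times
Predecessors: [11, 11]
ES = max(11, 11)
= 11


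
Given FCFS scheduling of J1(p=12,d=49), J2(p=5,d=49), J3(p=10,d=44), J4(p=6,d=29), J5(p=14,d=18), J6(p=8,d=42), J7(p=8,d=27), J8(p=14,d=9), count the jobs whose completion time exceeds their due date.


Completion vs due date:
  J1: C=12, d=49 → on time
  J2: C=17, d=49 → on time
  J3: C=27, d=44 → on time
  J4: C=33, d=29 → TARDY
  J5: C=47, d=18 → TARDY
  J6: C=55, d=42 → TARDY
  J7: C=63, d=27 → TARDY
  J8: C=77, d=9 → TARDY
Tardy jobs: J4, J5, J6, J7, J8
Count = 5


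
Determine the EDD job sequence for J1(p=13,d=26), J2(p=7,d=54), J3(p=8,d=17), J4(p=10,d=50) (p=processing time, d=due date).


EDD: sort by earliest due date
  J3: d=17, p=8
  J1: d=26, p=13
  J4: d=50, p=10
  J2: d=54, p=7
Order: J3 → J1 → J4 → J2


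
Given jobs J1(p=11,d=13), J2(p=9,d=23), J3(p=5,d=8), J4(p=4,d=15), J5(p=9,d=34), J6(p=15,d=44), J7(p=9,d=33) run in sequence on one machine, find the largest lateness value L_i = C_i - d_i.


Lateness per job (L = C - d):
  J1: C=11, d=13, L=-2
  J2: C=20, d=23, L=-3
  J3: C=25, d=8, L=17
  J4: C=29, d=15, L=14
  J5: C=38, d=34, L=4
  J6: C=53, d=44, L=9
  J7: C=62, d=33, L=29
Lmax = max(-2, -3, 17, 14, 4, 9, 29)
= 29


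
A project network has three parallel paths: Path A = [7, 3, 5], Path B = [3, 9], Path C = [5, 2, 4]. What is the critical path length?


Path A: 7 + 3 + 5 = 15
Path B: 3 + 9 = 12
Path C: 5 + 2 + 4 = 11
Critical path = longest = max(15, 12, 11)
= 15 (Path A)


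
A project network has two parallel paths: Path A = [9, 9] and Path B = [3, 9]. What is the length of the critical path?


Path A: 9 + 9 = 18
Path B: 3 + 9 = 12
Critical path = longest = max(18, 12)
= 18 (Path A)


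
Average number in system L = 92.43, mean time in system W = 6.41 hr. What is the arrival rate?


Little's law: L = λW → λ = L / W
= 92.43 / 6.41
= 14.42 per hour


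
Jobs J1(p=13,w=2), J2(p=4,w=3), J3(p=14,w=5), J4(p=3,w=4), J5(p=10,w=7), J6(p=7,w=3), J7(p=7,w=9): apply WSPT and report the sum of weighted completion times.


WSPT order (by p/w): J4 → J7 → J2 → J5 → J6 → J3 → J1
  J4: C=3, w·C=4×3=12
  J7: C=10, w·C=9×10=90
  J2: C=14, w·C=3×14=42
  J5: C=24, w·C=7×24=168
  J6: C=31, w·C=3×31=93
  J3: C=45, w·C=5×45=225
  J1: C=58, w·C=2×58=116
Σ w·C = 746
= 746


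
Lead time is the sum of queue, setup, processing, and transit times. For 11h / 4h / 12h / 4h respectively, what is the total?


Lead time = queue + setup + processing + transit
= 11 + 4 + 12 + 4
= 31 hours
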